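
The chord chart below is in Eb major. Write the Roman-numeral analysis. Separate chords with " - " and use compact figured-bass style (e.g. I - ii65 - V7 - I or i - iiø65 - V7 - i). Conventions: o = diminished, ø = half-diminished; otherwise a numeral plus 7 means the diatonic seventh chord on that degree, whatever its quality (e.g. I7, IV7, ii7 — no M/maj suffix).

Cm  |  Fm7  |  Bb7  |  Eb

Cm: minor triad on C = scale degree 6 → vi.
Fm7: minor seventh chord on F = scale degree 2 → ii7.
Bb7: dominant seventh chord on Bb = scale degree 5 → V7.
Eb: major triad on Eb = scale degree 1 → I.

vi - ii7 - V7 - I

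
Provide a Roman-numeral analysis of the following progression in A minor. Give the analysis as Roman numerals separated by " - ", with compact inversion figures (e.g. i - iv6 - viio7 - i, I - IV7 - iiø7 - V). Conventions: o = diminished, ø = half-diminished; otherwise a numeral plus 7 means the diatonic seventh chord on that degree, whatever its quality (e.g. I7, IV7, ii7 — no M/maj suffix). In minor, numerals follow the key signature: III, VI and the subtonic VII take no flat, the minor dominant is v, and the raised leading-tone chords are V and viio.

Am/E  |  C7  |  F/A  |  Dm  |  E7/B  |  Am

Am/E: root A is the tonic; minor triad there is i64.
C7: chromatic; C is V of VI, so V7/VI.
F/A has root F, degree 6 in A minor, so VI6.
Dm: minor triad on D = scale degree 4 → iv.
E7/B has root E, degree 5 in A minor, so V43.
Am: root A is the tonic; minor triad there is i.

i64 - V7/VI - VI6 - iv - V43 - i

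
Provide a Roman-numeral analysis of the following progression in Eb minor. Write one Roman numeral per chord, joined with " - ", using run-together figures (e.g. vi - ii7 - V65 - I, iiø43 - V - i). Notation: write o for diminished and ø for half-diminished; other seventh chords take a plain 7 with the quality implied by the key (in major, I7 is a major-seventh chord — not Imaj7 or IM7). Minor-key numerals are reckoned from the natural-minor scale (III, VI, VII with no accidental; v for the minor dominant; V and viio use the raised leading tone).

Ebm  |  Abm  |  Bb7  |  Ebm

Ebm: minor triad on Eb = scale degree 1 → i.
Abm: minor triad on Ab = scale degree 4 → iv.
Bb7: root Bb is the dominant; dominant seventh chord there is V7.
Ebm has root Eb, degree 1 in Eb minor, so i.

i - iv - V7 - i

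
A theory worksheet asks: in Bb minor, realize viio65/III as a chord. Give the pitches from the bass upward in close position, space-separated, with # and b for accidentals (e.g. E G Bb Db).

Eb Gb Bbb C

The slash marks an applied leading-tone chord: viio of III. In Bb minor, III is Db, so the leading tone to it is C, a half step below.
Building a fully diminished seventh chord on C gives C-Eb-Gb-Bbb.
With the 65 figure the chord is in first inversion; from the bass Eb upward in close position it reads Eb-Gb-Bbb-C.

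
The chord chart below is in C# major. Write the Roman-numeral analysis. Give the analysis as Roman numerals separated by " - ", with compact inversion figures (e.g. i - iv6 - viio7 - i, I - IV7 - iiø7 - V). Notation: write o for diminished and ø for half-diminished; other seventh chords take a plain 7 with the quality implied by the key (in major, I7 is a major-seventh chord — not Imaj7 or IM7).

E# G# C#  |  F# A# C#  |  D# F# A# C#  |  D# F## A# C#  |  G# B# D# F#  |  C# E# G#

E#-G#-C# has root C#, degree 1 in C# major, so I6.
F#-A#-C#: major triad on F# = scale degree 4 → IV.
D#-F#-A#-C#: root D# is the supertonic; minor seventh chord there is ii7.
D#-F##-A#-C#: a dominant seventh chord on D#, the applied dominant of V → V7/V.
G#-B#-D#-F# has root G#, degree 5 in C# major, so V7.
C#-E#-G#: major triad on C# = scale degree 1 → I.

I6 - IV - ii7 - V7/V - V7 - I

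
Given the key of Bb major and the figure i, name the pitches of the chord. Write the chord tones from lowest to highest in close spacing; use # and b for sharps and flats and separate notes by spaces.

Scale degree 1 in Bb major is Bb; here the chord built on it is altered to a minor triad. i is the minor tonic, borrowed from the parallel minor.
So the chord is Bb-Db-F.

Bb Db F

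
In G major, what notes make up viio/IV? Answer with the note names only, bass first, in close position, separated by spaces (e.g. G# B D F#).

The slash marks an applied leading-tone chord: viio of IV. In G major, IV is C, so the leading tone to it is B, a half step below.
Building a diminished triad on B gives B-D-F.

B D F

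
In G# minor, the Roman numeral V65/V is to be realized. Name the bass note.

C##

The applied chord V65/V is rooted on A#: A#-C##-E#-G#.
The figure 65 means first inversion — the third is in the bass.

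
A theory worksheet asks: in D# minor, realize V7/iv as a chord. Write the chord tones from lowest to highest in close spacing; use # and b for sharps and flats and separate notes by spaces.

The slash means an applied dominant: we want the dominant of iv. In D# minor, iv is G# minor, and its dominant is built on D#.
Building a dominant seventh chord on D# gives D#-F##-A#-C#.

D# F## A# C#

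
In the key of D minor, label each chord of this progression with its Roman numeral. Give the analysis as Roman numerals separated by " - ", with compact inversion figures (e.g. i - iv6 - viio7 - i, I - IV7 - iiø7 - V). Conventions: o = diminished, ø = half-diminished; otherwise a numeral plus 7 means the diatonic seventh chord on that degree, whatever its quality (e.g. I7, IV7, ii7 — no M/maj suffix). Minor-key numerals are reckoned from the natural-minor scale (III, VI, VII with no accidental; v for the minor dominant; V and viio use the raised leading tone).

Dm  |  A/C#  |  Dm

i - V6 - i

Dm has root D, degree 1 in D minor, so i.
A/C#: major triad on A = scale degree 5 → V6.
Dm: minor triad on D = scale degree 1 → i.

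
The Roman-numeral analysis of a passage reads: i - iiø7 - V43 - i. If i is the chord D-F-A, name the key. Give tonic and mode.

D minor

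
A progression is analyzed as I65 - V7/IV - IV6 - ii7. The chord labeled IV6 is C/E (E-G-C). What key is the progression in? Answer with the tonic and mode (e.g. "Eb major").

G major

The chord C/E is a major triad rooted on C; its label is IV6.
IV6 on C implies C is the subdominant; that puts the tonic at G, and the uppercase numeral fits major mode.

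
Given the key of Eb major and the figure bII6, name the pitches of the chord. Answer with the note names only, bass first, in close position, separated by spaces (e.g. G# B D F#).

Ab Cb Fb

Scale degree 2 in Eb major is F; lowering it a half step gives Fb. bII6 is the Neapolitan sixth — a major triad on the lowered second degree, here in its customary first inversion.
So the chord is Fb-Ab-Cb.
The figured bass 6 indicates first inversion, placing the third (Ab) in the bass: Ab-Cb-Fb.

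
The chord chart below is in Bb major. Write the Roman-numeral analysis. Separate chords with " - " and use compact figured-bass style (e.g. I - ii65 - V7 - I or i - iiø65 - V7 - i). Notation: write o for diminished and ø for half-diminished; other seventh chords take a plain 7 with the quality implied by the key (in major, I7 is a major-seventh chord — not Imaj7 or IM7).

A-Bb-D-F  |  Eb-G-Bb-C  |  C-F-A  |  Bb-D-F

I42 - ii65 - V64 - I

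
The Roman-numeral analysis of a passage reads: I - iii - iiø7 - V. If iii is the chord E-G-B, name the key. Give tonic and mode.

C major

The chord Em is a minor triad rooted on E; its label is iii.
If E is scale degree 3 and the mode makes that degree carry a minor triad, the tonic is C and the mode is major.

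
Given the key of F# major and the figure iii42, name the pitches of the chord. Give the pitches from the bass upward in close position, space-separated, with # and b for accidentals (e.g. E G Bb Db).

G# A# C# E#

In F# major, scale degree 3 is A#, and the diatonic chord built there is a minor seventh chord.
That chord is spelled A#-C#-E#-G#.
With the 42 figure the chord is in third inversion; from the bass G# upward in close position it reads G#-A#-C#-E#.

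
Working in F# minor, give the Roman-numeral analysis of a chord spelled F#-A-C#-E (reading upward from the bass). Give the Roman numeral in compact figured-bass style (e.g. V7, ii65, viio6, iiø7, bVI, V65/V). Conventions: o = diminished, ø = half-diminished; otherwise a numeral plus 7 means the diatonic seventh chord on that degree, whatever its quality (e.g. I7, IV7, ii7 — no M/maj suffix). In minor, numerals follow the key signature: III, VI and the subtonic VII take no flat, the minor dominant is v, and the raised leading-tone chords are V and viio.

i7

Stacked in thirds the chord is F#-A-C#-E: a minor seventh chord on F#.
F# is scale degree 1 in F# minor, and a minor seventh chord on that degree is written i7.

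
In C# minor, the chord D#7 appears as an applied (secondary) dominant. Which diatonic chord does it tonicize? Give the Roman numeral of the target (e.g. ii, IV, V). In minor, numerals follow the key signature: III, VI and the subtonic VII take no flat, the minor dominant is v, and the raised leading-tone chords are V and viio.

V

The chord is a dominant seventh chord on D#.
A dominant resolves down a perfect fifth: D# → G#. In C# minor, G# is scale degree 5, i.e. V.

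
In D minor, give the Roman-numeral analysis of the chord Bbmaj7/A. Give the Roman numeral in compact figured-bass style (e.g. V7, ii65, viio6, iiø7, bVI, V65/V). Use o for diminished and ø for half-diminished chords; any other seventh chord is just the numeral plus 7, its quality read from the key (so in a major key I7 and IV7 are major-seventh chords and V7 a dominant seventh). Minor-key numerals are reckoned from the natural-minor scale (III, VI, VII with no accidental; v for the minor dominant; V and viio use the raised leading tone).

VI42

The pitches Bb-D-F-A form a major seventh chord rooted on Bb.
Bb is scale degree 6 in D minor, and a major seventh chord on that degree is written VI7.
With A in the bass the chord is in third inversion, so the figured bass is 42.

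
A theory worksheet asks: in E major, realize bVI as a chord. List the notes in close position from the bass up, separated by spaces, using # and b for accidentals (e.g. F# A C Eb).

C E G

bVI is a major triad on the lowered sixth degree, borrowed from the parallel minor. In E major that root is C.
So the chord is C-E-G.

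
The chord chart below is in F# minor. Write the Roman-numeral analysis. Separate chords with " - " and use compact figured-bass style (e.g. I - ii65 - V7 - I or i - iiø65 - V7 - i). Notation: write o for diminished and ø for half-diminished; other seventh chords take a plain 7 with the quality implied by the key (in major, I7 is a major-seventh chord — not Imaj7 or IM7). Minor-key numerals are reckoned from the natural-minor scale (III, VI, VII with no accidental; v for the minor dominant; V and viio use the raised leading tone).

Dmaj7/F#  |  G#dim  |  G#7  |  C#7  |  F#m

VI65 - iio - V7/V - V7 - i

Dmaj7/F# has root D, degree 6 in F# minor, so VI65.
G#dim: diminished triad on G# = scale degree 2 → iio.
G#7: a dominant seventh chord on G#, the applied dominant of V → V7/V.
C#7: dominant seventh chord on C# = scale degree 5 → V7.
F#m: minor triad on F# = scale degree 1 → i.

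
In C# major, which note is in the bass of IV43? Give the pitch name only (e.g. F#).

IV in C# major has root F#; the chord is F#-A#-C#-E#.
The figure 43 means second inversion — the fifth is in the bass.

C#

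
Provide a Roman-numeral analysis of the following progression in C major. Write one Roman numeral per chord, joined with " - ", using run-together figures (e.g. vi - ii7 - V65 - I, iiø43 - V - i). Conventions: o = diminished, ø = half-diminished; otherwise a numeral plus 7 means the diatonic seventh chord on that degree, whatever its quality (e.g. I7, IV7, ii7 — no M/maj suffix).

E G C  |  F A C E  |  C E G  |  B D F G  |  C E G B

E-G-C: root C is the tonic; major triad there is I6.
F-A-C-E: root F is the subdominant; major seventh chord there is IV7.
C-E-G has root C, degree 1 in C major, so I.
B-D-F-G: root G is the dominant; dominant seventh chord there is V65.
C-E-G-B: root C is the tonic; major seventh chord there is I7.

I6 - IV7 - I - V65 - I7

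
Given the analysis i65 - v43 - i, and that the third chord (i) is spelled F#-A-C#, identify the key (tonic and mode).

The anchor chord is a minor triad on F#, labeled i.
If F# is scale degree 1 and the mode makes that degree carry a minor triad, the tonic is F# and the mode is minor.

F# minor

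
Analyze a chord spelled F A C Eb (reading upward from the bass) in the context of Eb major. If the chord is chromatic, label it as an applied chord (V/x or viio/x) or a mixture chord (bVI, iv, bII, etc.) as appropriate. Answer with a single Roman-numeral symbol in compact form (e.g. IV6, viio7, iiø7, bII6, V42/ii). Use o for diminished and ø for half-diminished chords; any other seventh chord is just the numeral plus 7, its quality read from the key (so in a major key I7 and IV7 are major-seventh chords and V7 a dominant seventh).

V7/V

The pitches F-A-C-Eb form a dominant seventh chord rooted on F.
F is not a diatonic chord root with this quality in Eb major, but it lies a perfect fifth above Bb (V), so the chord functions as an applied dominant of V.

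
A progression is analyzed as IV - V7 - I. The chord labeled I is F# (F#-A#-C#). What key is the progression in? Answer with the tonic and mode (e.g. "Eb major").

I is given as F#-A#-C# — a major triad with root F#.
If F# is scale degree 1 and the mode makes that degree carry a major triad, the tonic is F# and the mode is major.

F# major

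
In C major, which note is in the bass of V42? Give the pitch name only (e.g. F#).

F

V in C major has root G; the chord is G-B-D-F.
The figure 42 means third inversion — the seventh is in the bass.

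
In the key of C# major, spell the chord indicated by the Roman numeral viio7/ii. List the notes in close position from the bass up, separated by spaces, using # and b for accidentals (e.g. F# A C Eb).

C## E# G# B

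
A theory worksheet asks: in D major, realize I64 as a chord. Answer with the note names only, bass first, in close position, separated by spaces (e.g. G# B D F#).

A D F#

In D major, the tonic is D, and the diatonic chord built there is a major triad.
Stacking thirds from D gives D-F#-A.
The figured bass 64 indicates second inversion, placing the fifth (A) in the bass: A-D-F#.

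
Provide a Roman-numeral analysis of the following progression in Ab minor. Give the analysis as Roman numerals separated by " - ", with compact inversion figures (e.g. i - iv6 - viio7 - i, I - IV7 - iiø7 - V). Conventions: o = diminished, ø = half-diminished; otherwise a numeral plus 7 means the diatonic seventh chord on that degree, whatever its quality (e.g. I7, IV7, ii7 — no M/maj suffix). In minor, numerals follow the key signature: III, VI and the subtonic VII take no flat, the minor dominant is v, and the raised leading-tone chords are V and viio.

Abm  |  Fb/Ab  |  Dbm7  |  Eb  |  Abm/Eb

i - VI6 - iv7 - V - i64

Abm has root Ab, degree 1 in Ab minor, so i.
Fb/Ab: major triad on Fb = scale degree 6 → VI6.
Dbm7 has root Db, degree 4 in Ab minor, so iv7.
Eb: major triad on Eb = scale degree 5 → V.
Abm/Eb: minor triad on Ab = scale degree 1 → i64.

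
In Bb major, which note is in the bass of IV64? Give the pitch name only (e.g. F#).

Bb

IV in Bb major has root Eb; the chord is Eb-G-Bb.
The figure 64 means second inversion — the fifth is in the bass.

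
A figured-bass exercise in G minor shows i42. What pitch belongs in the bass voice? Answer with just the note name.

F

i in G minor has root G; the chord is G-Bb-D-F.
The figure 42 means third inversion — the seventh is in the bass.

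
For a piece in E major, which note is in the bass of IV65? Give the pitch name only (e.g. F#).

C#

IV in E major has root A; the chord is A-C#-E-G#.
The figure 65 means first inversion — the third is in the bass.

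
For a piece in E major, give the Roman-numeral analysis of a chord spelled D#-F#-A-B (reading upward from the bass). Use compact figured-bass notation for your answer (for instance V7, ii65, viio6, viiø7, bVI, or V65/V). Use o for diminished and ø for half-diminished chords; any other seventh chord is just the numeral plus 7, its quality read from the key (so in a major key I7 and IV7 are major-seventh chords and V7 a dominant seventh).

Stacked in thirds the chord is B-D#-F#-A: a dominant seventh chord on B.
B is scale degree 5 in E major, and a dominant seventh chord on that degree is written V7.
With D# in the bass the chord is in first inversion, so the figured bass is 65.

V65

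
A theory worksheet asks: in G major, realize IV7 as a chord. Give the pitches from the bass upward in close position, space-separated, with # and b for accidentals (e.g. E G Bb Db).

C E G B

In G major, the subdominant is C, and the diatonic chord built there is a major seventh chord.
That chord is spelled C-E-G-B.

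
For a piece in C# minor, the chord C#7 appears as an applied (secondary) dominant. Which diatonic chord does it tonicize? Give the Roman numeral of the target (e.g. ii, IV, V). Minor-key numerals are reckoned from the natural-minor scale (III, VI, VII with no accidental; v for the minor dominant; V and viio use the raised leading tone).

The chord is a dominant seventh chord on C#.
A dominant resolves down a perfect fifth: C# → F#. In C# minor, F# is scale degree 4, i.e. iv.

iv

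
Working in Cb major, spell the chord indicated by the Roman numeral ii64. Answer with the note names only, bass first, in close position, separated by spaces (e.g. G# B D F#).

In Cb major, the second degree is Db, and the diatonic chord built there is a minor triad.
Stacking thirds from Db gives Db-Fb-Ab.
The figured bass 64 indicates second inversion, placing the fifth (Ab) in the bass: Ab-Db-Fb.

Ab Db Fb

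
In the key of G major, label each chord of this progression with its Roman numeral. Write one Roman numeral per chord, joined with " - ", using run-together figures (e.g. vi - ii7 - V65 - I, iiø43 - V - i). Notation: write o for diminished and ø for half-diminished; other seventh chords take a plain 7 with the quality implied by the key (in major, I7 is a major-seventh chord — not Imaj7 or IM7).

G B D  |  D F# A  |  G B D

G-B-D: major triad on G = scale degree 1 → I.
D-F#-A has root D, degree 5 in G major, so V.
G-B-D: major triad on G = scale degree 1 → I.

I - V - I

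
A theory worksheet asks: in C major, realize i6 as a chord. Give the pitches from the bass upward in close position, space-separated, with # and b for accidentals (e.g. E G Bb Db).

Eb G C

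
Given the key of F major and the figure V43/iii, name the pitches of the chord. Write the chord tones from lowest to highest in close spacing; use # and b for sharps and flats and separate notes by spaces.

B D E G#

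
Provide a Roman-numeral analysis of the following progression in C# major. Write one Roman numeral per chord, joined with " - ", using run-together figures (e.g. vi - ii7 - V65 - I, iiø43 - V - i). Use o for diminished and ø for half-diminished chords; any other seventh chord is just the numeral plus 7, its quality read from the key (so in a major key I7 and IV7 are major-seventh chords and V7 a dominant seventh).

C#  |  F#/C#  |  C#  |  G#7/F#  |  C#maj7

C# has root C#, degree 1 in C# major, so I.
F#/C#: root F# is the subdominant; major triad there is IV64.
C#: major triad on C# = scale degree 1 → I.
G#7/F#: dominant seventh chord on G# = scale degree 5 → V42.
C#maj7: root C# is the tonic; major seventh chord there is I7.

I - IV64 - I - V42 - I7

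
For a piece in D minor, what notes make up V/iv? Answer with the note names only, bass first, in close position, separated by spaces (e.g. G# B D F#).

D F# A

The slash means an applied dominant: we want the dominant of iv. In D minor, iv is G minor, and its dominant is built on D.
Building a major triad on D gives D-F#-A.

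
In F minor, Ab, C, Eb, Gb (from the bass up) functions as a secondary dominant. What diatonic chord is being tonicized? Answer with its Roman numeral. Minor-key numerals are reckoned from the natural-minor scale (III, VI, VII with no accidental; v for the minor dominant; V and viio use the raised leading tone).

VI

The chord is a dominant seventh chord on Ab.
A dominant resolves down a perfect fifth: Ab → Db. In F minor, Db is scale degree 6, i.e. VI.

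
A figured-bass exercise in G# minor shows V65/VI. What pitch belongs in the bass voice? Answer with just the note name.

D#

The applied chord V65/VI is rooted on B: B-D#-F#-A.
The figure 65 means first inversion — the third is in the bass.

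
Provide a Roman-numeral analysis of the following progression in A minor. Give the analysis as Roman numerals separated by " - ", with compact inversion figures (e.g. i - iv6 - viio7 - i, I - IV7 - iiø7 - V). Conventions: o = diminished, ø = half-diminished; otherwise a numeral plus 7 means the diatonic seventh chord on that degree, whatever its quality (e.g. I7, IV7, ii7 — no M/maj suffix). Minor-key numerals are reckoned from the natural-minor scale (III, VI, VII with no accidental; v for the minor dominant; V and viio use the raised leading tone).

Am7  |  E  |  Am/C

i7 - V - i6

Am7: minor seventh chord on A = scale degree 1 → i7.
E: root E is the dominant; major triad there is V.
Am/C: root A is the tonic; minor triad there is i6.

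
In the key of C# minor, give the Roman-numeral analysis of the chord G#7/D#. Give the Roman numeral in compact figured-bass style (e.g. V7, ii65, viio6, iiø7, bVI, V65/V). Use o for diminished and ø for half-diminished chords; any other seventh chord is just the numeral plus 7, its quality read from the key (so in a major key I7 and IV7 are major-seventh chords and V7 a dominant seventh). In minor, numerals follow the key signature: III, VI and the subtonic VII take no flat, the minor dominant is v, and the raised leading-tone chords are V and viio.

Stacked in thirds the chord is G#-B#-D#-F#: a dominant seventh chord on G#.
G# is scale degree 5 in C# minor, and a dominant seventh chord on that degree is written V7.
With D# in the bass the chord is in second inversion, so the figured bass is 43.

V43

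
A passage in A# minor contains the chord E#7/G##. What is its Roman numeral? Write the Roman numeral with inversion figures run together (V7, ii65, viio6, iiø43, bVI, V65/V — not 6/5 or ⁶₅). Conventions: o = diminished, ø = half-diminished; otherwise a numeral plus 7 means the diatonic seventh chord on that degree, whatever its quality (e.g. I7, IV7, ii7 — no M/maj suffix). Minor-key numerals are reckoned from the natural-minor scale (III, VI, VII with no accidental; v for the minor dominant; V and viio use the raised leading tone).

V65

Stacked in thirds the chord is E#-G##-B#-D#: a dominant seventh chord on E#.
E# is scale degree 5 in A# minor, and a dominant seventh chord on that degree is written V7.
With G## in the bass the chord is in first inversion, so the figured bass is 65.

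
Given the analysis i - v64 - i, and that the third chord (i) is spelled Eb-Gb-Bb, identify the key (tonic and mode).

Eb minor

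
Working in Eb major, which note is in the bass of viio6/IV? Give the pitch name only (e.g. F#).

Bb

The applied chord viio6/IV is rooted on G: G-Bb-Db.
The figure 6 means first inversion — the third is in the bass.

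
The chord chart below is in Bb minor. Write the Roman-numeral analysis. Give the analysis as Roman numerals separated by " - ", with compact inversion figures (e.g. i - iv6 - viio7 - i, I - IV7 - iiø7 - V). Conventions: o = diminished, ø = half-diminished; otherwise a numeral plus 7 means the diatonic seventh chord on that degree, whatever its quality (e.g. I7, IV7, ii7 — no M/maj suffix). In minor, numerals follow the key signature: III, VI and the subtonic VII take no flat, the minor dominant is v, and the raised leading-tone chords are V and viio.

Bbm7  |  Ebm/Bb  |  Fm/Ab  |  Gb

Bbm7: minor seventh chord on Bb = scale degree 1 → i7.
Ebm/Bb has root Eb, degree 4 in Bb minor, so iv64.
Fm/Ab has root F, degree 5 in Bb minor, so v6.
Gb: major triad on Gb = scale degree 6 → VI.

i7 - iv64 - v6 - VI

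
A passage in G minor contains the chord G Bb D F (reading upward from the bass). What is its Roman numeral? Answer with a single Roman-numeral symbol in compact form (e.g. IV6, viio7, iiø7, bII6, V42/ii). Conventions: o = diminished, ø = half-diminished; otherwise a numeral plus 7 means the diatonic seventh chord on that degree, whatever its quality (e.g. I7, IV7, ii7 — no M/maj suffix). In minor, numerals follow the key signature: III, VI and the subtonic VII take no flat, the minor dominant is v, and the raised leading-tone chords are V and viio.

i7

The pitches G-Bb-D-F form a minor seventh chord rooted on G.
G is scale degree 1 in G minor, and a minor seventh chord on that degree is written i7.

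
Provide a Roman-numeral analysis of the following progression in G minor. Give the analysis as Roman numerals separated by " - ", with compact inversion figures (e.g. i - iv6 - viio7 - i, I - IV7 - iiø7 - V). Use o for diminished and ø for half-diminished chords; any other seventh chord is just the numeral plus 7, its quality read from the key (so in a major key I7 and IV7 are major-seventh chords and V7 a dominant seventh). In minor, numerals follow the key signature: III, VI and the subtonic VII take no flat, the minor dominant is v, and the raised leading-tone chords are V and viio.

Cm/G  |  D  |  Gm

Cm/G has root C, degree 4 in G minor, so iv64.
D has root D, degree 5 in G minor, so V.
Gm: minor triad on G = scale degree 1 → i.

iv64 - V - i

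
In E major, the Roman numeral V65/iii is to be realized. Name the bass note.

F##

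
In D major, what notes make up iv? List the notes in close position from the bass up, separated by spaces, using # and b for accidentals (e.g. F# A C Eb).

G Bb D

iv is the minor subdominant, borrowed from the parallel minor. In D major that root is G.
So the chord is G-Bb-D.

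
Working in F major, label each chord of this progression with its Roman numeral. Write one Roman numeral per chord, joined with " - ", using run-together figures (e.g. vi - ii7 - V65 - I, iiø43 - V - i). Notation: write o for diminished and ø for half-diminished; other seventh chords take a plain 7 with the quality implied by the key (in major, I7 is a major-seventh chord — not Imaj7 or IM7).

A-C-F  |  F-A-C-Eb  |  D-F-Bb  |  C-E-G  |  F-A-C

I6 - V7/IV - IV6 - V - I

A-C-F: root F is the tonic; major triad there is I6.
F-A-C-Eb: chromatic; F is V of IV, so V7/IV.
D-F-Bb: root Bb is the subdominant; major triad there is IV6.
C-E-G: root C is the dominant; major triad there is V.
F-A-C: root F is the tonic; major triad there is I.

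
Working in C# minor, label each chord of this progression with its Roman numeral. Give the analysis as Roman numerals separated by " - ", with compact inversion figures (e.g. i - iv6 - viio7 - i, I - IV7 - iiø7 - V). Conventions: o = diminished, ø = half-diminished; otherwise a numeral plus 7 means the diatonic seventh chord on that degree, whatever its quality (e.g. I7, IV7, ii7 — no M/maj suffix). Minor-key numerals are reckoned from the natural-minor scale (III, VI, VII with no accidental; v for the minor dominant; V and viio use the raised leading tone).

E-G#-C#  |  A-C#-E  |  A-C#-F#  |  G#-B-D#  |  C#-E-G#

i6 - VI - iv6 - v - i

E-G#-C#: root C# is the tonic; minor triad there is i6.
A-C#-E: major triad on A = scale degree 6 → VI.
A-C#-F#: root F# is the subdominant; minor triad there is iv6.
G#-B-D#: minor triad on G# = scale degree 5 → v.
C#-E-G# has root C#, degree 1 in C# minor, so i.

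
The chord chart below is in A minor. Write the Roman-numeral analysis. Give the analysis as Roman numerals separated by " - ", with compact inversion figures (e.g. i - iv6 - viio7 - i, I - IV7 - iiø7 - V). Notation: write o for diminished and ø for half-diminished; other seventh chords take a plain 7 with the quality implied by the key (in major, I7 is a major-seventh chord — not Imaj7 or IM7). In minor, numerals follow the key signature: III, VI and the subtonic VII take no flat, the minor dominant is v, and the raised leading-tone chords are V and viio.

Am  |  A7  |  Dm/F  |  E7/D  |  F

i - V7/iv - iv6 - V42 - VI

Am: minor triad on A = scale degree 1 → i.
A7: chromatic; A is V of iv, so V7/iv.
Dm/F has root D, degree 4 in A minor, so iv6.
E7/D: dominant seventh chord on E = scale degree 5 → V42.
F: root F is the submediant; major triad there is VI.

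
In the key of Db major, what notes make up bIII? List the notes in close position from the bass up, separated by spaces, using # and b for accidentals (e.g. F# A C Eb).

Scale degree 3 in Db major is F; lowering it a half step gives Fb. bIII is a major triad on the lowered third degree, borrowed from the parallel minor.
So the chord is Fb-Ab-Cb, a major triad.

Fb Ab Cb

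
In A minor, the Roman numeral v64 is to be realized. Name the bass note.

B

v in A minor has root E; the chord is E-G-B.
The figure 64 means second inversion — the fifth is in the bass.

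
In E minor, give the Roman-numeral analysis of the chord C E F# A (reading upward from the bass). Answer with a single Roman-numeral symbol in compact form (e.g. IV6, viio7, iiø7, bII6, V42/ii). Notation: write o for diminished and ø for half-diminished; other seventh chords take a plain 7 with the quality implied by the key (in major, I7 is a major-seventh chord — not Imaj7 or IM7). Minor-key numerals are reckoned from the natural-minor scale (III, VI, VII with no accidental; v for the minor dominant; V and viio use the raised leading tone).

iiø43

The pitches F#-A-C-E form a half-diminished seventh chord rooted on F#.
F# is scale degree 2 in E minor, and a half-diminished seventh chord on that degree is written iiø7.
With C in the bass the chord is in second inversion, so the figured bass is 43.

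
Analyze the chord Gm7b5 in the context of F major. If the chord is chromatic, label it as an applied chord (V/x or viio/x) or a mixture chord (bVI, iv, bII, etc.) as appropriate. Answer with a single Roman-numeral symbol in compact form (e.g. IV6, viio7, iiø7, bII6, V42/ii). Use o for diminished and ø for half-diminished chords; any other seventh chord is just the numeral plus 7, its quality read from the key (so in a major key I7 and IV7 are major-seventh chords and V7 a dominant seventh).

Stacked in thirds the chord is G-Bb-Db-F: a half-diminished seventh chord on G.
G is the second degree of F major. This is the half-diminished supertonic seventh, borrowed from the parallel minor.

iiø7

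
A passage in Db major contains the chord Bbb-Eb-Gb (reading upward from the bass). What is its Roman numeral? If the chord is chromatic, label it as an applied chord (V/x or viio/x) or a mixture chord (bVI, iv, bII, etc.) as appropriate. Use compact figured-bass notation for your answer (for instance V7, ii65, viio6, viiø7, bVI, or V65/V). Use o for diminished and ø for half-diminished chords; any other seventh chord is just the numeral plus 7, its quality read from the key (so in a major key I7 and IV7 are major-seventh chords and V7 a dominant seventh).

iio64

Stacked in thirds the chord is Eb-Gb-Bbb: a diminished triad on Eb.
Eb is the second degree of Db major. This is the diminished supertonic triad, borrowed from the parallel minor.
With Bbb in the bass the chord is in second inversion, so the figured bass is 64.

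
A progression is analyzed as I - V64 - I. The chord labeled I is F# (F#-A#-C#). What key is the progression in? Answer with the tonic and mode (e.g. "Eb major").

The chord F# is a major triad rooted on F#; its label is I.
If F# is scale degree 1 and the mode makes that degree carry a major triad, the tonic is F# and the mode is major.

F# major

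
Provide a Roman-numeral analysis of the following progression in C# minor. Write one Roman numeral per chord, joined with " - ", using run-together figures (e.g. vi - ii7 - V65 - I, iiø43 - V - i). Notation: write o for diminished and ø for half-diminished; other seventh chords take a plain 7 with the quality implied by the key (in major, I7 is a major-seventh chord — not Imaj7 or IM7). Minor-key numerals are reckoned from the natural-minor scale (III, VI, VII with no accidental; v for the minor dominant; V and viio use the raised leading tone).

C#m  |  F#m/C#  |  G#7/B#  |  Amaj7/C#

i - iv64 - V65 - VI65

C#m: root C# is the tonic; minor triad there is i.
F#m/C# has root F#, degree 4 in C# minor, so iv64.
G#7/B# has root G#, degree 5 in C# minor, so V65.
Amaj7/C#: major seventh chord on A = scale degree 6 → VI65.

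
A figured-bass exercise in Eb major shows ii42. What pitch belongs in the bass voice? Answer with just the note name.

ii in Eb major has root F; the chord is F-Ab-C-Eb.
The figure 42 means third inversion — the seventh is in the bass.

Eb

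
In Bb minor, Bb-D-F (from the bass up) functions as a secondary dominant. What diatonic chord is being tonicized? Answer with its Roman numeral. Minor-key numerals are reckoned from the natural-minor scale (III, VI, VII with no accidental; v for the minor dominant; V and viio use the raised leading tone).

The chord is a major triad on Bb.
A dominant resolves down a perfect fifth: Bb → Eb. In Bb minor, Eb is scale degree 4, i.e. iv.

iv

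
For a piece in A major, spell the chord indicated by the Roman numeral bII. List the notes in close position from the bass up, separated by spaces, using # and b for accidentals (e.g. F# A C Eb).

Scale degree 2 in A major is B; lowering it a half step gives Bb. bII is the Neapolitan chord — a major triad on the lowered second degree.
So the chord is Bb-D-F, a major triad.

Bb D F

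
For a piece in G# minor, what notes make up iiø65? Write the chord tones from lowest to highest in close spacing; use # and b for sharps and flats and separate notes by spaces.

The numeral's case and figure indicate a half-diminished seventh chord. In G# minor its root, scale degree 2, is A#.
That chord is spelled A#-C#-E-G#.
The figured bass 65 indicates first inversion, placing the third (C#) in the bass: C#-E-G#-A#.

C# E G# A#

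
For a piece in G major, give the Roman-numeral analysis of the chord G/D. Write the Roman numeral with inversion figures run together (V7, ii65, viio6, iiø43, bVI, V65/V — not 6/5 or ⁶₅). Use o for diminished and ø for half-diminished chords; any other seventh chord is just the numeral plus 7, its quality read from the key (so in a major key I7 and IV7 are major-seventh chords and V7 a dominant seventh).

I64

The pitches G-B-D form a major triad rooted on G.
G is scale degree 1 in G major, and a major triad on that degree is written I.
With D in the bass the chord is in second inversion, so the figured bass is 64.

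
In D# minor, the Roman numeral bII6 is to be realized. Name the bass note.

G#

bII in D# minor has root E; the chord is E-G#-B.
The figure 6 means first inversion — the third is in the bass.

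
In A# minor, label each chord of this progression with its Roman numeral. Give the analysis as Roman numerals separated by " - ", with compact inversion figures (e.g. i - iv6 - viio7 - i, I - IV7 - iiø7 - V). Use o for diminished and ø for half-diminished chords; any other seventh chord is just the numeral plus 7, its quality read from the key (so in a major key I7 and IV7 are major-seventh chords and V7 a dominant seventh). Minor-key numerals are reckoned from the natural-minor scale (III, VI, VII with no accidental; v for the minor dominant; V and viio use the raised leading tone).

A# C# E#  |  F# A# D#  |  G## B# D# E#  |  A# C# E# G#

A#-C#-E#: root A# is the tonic; minor triad there is i.
F#-A#-D#: minor triad on D# = scale degree 4 → iv6.
G##-B#-D#-E#: root E# is the dominant; dominant seventh chord there is V65.
A#-C#-E#-G#: root A# is the tonic; minor seventh chord there is i7.

i - iv6 - V65 - i7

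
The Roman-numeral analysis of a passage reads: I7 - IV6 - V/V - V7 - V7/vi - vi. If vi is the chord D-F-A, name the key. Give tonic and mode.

F major

The anchor chord is a minor triad on D, labeled vi.
Counting down 5 scale steps from D places the tonic on F; a minor triad on degree 6 is diatonic only in major.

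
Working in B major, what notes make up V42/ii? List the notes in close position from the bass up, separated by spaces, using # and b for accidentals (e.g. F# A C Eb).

F# G# B# D#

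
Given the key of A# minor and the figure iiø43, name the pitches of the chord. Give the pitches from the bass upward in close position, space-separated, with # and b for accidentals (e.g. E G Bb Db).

F# A# B# D#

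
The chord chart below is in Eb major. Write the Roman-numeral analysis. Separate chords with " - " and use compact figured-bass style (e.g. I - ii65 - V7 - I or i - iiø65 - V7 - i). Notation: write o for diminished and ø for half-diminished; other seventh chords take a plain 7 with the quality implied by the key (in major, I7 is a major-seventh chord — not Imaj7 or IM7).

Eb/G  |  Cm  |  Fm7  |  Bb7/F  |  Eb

Eb/G: major triad on Eb = scale degree 1 → I6.
Cm has root C, degree 6 in Eb major, so vi.
Fm7 has root F, degree 2 in Eb major, so ii7.
Bb7/F has root Bb, degree 5 in Eb major, so V43.
Eb has root Eb, degree 1 in Eb major, so I.

I6 - vi - ii7 - V43 - I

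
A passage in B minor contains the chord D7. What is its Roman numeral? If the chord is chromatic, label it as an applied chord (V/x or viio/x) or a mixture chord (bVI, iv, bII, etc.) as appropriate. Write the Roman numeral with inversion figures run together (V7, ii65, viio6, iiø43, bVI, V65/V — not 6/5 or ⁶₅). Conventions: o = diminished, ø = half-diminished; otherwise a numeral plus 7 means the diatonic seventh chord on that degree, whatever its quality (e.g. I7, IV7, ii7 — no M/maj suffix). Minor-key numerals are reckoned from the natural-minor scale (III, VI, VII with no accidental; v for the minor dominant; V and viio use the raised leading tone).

The pitches D-F#-A-C form a dominant seventh chord rooted on D.
D is not a diatonic chord root with this quality in B minor, but it lies a perfect fifth above G (VI), so the chord functions as an applied dominant of VI.

V7/VI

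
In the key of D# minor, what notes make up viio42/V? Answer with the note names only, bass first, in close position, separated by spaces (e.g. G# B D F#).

F# G## B# D#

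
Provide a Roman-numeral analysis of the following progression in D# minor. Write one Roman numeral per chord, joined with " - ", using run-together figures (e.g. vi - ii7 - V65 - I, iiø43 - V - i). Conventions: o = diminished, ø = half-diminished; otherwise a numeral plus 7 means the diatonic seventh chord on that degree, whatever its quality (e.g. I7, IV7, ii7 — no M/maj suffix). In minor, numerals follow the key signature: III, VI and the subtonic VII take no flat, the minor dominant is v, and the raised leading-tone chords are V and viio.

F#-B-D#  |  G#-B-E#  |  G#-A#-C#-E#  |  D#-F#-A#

F#-B-D#: major triad on B = scale degree 6 → VI64.
G#-B-E#: root E# is the supertonic; diminished triad there is iio6.
G#-A#-C#-E#: minor seventh chord on A# = scale degree 5 → v42.
D#-F#-A# has root D#, degree 1 in D# minor, so i.

VI64 - iio6 - v42 - i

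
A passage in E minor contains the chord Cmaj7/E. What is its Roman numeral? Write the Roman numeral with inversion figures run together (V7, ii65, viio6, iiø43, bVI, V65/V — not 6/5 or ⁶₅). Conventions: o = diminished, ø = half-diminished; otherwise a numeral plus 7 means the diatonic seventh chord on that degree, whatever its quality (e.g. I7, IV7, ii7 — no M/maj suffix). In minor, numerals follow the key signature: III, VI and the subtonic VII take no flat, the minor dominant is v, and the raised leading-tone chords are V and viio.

The pitches C-E-G-B form a major seventh chord rooted on C.
In E minor, C is the submediant; the diatonic major seventh chord there is VI7.
With E in the bass the chord is in first inversion, so the figured bass is 65.

VI65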